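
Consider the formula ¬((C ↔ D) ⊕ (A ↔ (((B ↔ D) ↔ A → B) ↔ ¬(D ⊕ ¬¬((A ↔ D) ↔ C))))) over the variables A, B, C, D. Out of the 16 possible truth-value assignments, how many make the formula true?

  A   |   B   |   C   |   D   || (C ↔ D) | (B ↔ D) | (A → B) | ((B ↔ D) ↔ (A → B)) | (A ↔ D) | ((A ↔ D) ↔ C) | ¬((A ↔ D) ↔ C) | ¬¬((A ↔ D) ↔ C) | (D ⊕ ¬¬((A ↔ D) ↔ C)) | ¬(D ⊕ ¬¬((A ↔ D) ↔ C)) |   φ  
False | False | False | False ||   True  |   True  |   True  |         True        |   True  |     False     |      True      |      False      |         False         |          True          | False
False | False | False |  True ||  False  |  False  |   True  |        False        |  False  |      True     |     False      |       True      |         False         |          True          | False
False | False |  True | False ||  False  |   True  |   True  |         True        |   True  |      True     |     False      |       True      |          True         |         False          | False
False | False |  True |  True ||   True  |  False  |   True  |        False        |  False  |     False     |      True      |      False      |          True         |         False          | False
False |  True | False | False ||   True  |  False  |   True  |        False        |   True  |     False     |      True      |      False      |         False         |          True          |  True
False |  True | False |  True ||  False  |   True  |   True  |         True        |  False  |      True     |     False      |       True      |         False         |          True          |  True
False |  True |  True | False ||  False  |  False  |   True  |        False        |   True  |      True     |     False      |       True      |          True         |         False          |  True
False |  True |  True |  True ||   True  |   True  |   True  |         True        |  False  |     False     |      True      |      False      |          True         |         False          |  True
 True | False | False | False ||   True  |   True  |  False  |        False        |  False  |      True     |     False      |       True      |          True         |         False          |  True
 True | False | False |  True ||  False  |  False  |  False  |         True        |   True  |     False     |      True      |      False      |          True         |         False          |  True
 True | False |  True | False ||  False  |   True  |  False  |        False        |  False  |     False     |      True      |      False      |         False         |          True          |  True
 True | False |  True |  True ||   True  |  False  |  False  |         True        |   True  |      True     |     False      |       True      |         False         |          True          |  True
 True |  True | False | False ||   True  |  False  |   True  |        False        |  False  |      True     |     False      |       True      |          True         |         False          |  True
 True |  True | False |  True ||  False  |   True  |   True  |         True        |   True  |     False     |      True      |      False      |          True         |         False          |  True
 True |  True |  True | False ||  False  |  False  |   True  |        False        |  False  |     False     |      True      |      False      |         False         |          True          |  True
 True |  True |  True |  True ||   True  |   True  |   True  |         True        |   True  |      True     |     False      |       True      |         False         |          True          |  True
The formula is true on 12 of the 16 rows.

12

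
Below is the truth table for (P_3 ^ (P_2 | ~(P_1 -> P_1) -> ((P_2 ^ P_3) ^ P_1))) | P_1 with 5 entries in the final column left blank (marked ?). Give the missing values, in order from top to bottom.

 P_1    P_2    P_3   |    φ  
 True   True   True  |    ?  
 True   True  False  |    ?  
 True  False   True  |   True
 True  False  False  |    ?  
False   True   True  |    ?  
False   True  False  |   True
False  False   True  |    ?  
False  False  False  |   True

True, True, True, True, False

Row P_1=True, P_2=True, P_3=True: (P_3 ^ (P_2 | ~(P_1 -> P_1) -> ((P_2 ^ P_3) ^ P_1))) = False, so the formula = True.
Row P_1=True, P_2=True, P_3=False: (P_3 ^ (P_2 | ~(P_1 -> P_1) -> ((P_2 ^ P_3) ^ P_1))) = False, so the formula = True.
Row P_1=True, P_2=False, P_3=False: (P_3 ^ (P_2 | ~(P_1 -> P_1) -> ((P_2 ^ P_3) ^ P_1))) = True, so the formula = True.
Row P_1=False, P_2=True, P_3=True: (P_3 ^ (P_2 | ~(P_1 -> P_1) -> ((P_2 ^ P_3) ^ P_1))) = True, so the formula = True.
Row P_1=False, P_2=False, P_3=True: (P_3 ^ (P_2 | ~(P_1 -> P_1) -> ((P_2 ^ P_3) ^ P_1))) = False, so the formula = False.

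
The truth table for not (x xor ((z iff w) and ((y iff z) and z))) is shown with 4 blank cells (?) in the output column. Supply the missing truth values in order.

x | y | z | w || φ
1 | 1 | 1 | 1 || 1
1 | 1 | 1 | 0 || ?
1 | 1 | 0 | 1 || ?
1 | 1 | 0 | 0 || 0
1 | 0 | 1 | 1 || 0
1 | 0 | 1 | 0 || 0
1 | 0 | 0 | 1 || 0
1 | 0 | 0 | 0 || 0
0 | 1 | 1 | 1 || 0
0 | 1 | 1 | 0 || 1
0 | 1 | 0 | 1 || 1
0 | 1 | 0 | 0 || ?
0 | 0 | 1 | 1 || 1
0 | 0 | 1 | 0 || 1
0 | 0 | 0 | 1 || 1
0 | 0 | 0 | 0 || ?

Row x=1, y=1, z=1, w=0: ((z iff w) and ((y iff z) and z)) = 0, (x xor ((z iff w) and ((y iff z) and z))) = 1, so the formula = 0.
Row x=1, y=1, z=0, w=1: ((z iff w) and ((y iff z) and z)) = 0, (x xor ((z iff w) and ((y iff z) and z))) = 1, so the formula = 0.
Row x=0, y=1, z=0, w=0: ((z iff w) and ((y iff z) and z)) = 0, (x xor ((z iff w) and ((y iff z) and z))) = 0, so the formula = 1.
Row x=0, y=0, z=0, w=0: ((z iff w) and ((y iff z) and z)) = 0, (x xor ((z iff w) and ((y iff z) and z))) = 0, so the formula = 1.

0, 0, 1, 1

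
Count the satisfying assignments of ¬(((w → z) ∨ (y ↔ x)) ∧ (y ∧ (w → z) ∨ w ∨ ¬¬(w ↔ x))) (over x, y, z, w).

x | y | z | w || φ
F | F | F | F || F
F | F | F | T || F
F | F | T | F || F
F | F | T | T || F
F | T | F | F || F
F | T | F | T || T
F | T | T | F || F
F | T | T | T || F
T | F | F | F || T
T | F | F | T || T
T | F | T | F || T
T | F | T | T || F
T | T | F | F || F
T | T | F | T || F
T | T | T | F || F
T | T | T | T || F
The formula is true on 4 of the 16 rows.

4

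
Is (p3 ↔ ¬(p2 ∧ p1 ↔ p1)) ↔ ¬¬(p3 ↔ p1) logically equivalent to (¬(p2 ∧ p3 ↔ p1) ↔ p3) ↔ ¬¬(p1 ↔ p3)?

not equivalent

p1 | p2 | p3 || φ | ψ
0  | 0  | 0  || 1 | 1
0  | 0  | 1  || 1 | 1
0  | 1  | 0  || 1 | 1
0  | 1  | 1  || 1 | 0
1  | 0  | 0  || 1 | 1
1  | 0  | 1  || 1 | 1
1  | 1  | 0  || 0 | 1
1  | 1  | 1  || 0 | 0
The columns differ at p1=0, p2=1, p3=1 (φ=1, ψ=0), so they are not equivalent.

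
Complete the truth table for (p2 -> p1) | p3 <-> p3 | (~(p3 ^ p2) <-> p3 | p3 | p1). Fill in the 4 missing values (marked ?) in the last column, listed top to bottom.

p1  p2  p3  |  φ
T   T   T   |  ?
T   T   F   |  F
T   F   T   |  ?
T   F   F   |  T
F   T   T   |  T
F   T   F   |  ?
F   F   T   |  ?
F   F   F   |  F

T, T, F, T

Row p1=T, p2=T, p3=T: ((p2 -> p1) | p3) = T, (p3 | (~(p3 ^ p2) <-> p3 | p3 | p1)) = T, so the formula = T.
Row p1=T, p2=F, p3=T: ((p2 -> p1) | p3) = T, (p3 | (~(p3 ^ p2) <-> p3 | p3 | p1)) = T, so the formula = T.
Row p1=F, p2=T, p3=F: ((p2 -> p1) | p3) = F, (p3 | (~(p3 ^ p2) <-> p3 | p3 | p1)) = T, so the formula = F.
Row p1=F, p2=F, p3=T: ((p2 -> p1) | p3) = T, (p3 | (~(p3 ^ p2) <-> p3 | p3 | p1)) = T, so the formula = T.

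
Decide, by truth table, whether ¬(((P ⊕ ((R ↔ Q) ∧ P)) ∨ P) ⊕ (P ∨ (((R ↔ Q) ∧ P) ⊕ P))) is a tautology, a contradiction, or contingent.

  P   |   Q   |   R   | (R ↔ Q) | ((R ↔ Q) ∧ P) | (P ⊕ ((R ↔ Q) ∧ P)) | ((P ⊕ ((R ↔ Q) ∧ P)) ∨ P) | (((R ↔ Q) ∧ P) ⊕ P) | (P ∨ (((R ↔ Q) ∧ P) ⊕ P)) |   φ  
----- | ----- | ----- | ------- | ------------- | ------------------- | ------------------------- | ------------------- | ------------------------- | -----
 True |  True |  True |   True  |      True     |        False        |            True           |        False        |            True           |  True
 True |  True | False |  False  |     False     |         True        |            True           |         True        |            True           |  True
 True | False |  True |  False  |     False     |         True        |            True           |         True        |            True           |  True
 True | False | False |   True  |      True     |        False        |            True           |        False        |            True           |  True
False |  True |  True |   True  |     False     |        False        |           False           |        False        |           False           |  True
False |  True | False |  False  |     False     |        False        |           False           |        False        |           False           |  True
False | False |  True |  False  |     False     |        False        |           False           |        False        |           False           |  True
False | False | False |   True  |     False     |        False        |           False           |        False        |           False           |  True
Every row is True, so the formula is a tautology.

tautology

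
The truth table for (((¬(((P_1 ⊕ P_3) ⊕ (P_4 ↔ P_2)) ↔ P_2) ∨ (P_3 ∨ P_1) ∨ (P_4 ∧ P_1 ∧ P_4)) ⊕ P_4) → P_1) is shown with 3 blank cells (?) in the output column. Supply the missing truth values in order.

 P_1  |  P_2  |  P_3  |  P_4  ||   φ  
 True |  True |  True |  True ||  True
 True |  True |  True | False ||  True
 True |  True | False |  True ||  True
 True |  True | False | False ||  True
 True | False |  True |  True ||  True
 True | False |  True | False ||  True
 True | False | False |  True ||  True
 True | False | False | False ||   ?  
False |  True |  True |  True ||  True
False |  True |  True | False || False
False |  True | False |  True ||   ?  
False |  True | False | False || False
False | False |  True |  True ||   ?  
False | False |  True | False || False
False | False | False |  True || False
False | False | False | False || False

Row P_1=True, P_2=False, P_3=False, P_4=False: ((¬(((P_1 ⊕ P_3) ⊕ (P_4 ↔ P_2)) ↔ P_2) ∨ (P_3 ∨ P_1) ∨ (P_4 ∧ P_1 ∧ P_4)) ⊕ P_4) = True, so the formula = True.
Row P_1=False, P_2=True, P_3=False, P_4=True: ((¬(((P_1 ⊕ P_3) ⊕ (P_4 ↔ P_2)) ↔ P_2) ∨ (P_3 ∨ P_1) ∨ (P_4 ∧ P_1 ∧ P_4)) ⊕ P_4) = True, so the formula = False.
Row P_1=False, P_2=False, P_3=True, P_4=True: ((¬(((P_1 ⊕ P_3) ⊕ (P_4 ↔ P_2)) ↔ P_2) ∨ (P_3 ∨ P_1) ∨ (P_4 ∧ P_1 ∧ P_4)) ⊕ P_4) = False, so the formula = True.

True, False, True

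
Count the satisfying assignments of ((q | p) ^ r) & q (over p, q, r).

p  q  r     (q | p)  ((q | p) ^ r)  (((q | p) ^ r) & q)
T  T  T        T           F                 F         
T  T  F        T           T                 T         
T  F  T        T           F                 F         
T  F  F        T           T                 F         
F  T  T        T           F                 F         
F  T  F        T           T                 T         
F  F  T        F           T                 F         
F  F  F        F           F                 F         
The formula is true on 2 of the 8 rows.

2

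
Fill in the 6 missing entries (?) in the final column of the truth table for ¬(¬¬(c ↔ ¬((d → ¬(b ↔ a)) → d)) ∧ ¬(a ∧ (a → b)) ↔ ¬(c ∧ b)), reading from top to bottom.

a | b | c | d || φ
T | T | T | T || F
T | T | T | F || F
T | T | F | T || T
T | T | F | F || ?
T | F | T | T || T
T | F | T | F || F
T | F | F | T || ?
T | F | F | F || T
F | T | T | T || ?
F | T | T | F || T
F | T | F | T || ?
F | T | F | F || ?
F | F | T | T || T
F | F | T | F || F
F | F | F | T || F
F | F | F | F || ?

Row a=T, b=T, c=F, d=F: (¬¬(c ↔ ¬((d → ¬(b ↔ a)) → d)) ∧ ¬(a ∧ (a → b))) = F, ¬(c ∧ b) = T, (¬¬(c ↔ ¬((d → ¬(b ↔ a)) → d)) ∧ ¬(a ∧ (a → b)) ↔ ¬(c ∧ b)) = F, so the formula = T.
Row a=T, b=F, c=F, d=T: (¬¬(c ↔ ¬((d → ¬(b ↔ a)) → d)) ∧ ¬(a ∧ (a → b))) = T, ¬(c ∧ b) = T, (¬¬(c ↔ ¬((d → ¬(b ↔ a)) → d)) ∧ ¬(a ∧ (a → b)) ↔ ¬(c ∧ b)) = T, so the formula = F.
Row a=F, b=T, c=T, d=T: (¬¬(c ↔ ¬((d → ¬(b ↔ a)) → d)) ∧ ¬(a ∧ (a → b))) = F, ¬(c ∧ b) = F, (¬¬(c ↔ ¬((d → ¬(b ↔ a)) → d)) ∧ ¬(a ∧ (a → b)) ↔ ¬(c ∧ b)) = T, so the formula = F.
Row a=F, b=T, c=F, d=T: (¬¬(c ↔ ¬((d → ¬(b ↔ a)) → d)) ∧ ¬(a ∧ (a → b))) = T, ¬(c ∧ b) = T, (¬¬(c ↔ ¬((d → ¬(b ↔ a)) → d)) ∧ ¬(a ∧ (a → b)) ↔ ¬(c ∧ b)) = T, so the formula = F.
Row a=F, b=T, c=F, d=F: (¬¬(c ↔ ¬((d → ¬(b ↔ a)) → d)) ∧ ¬(a ∧ (a → b))) = F, ¬(c ∧ b) = T, (¬¬(c ↔ ¬((d → ¬(b ↔ a)) → d)) ∧ ¬(a ∧ (a → b)) ↔ ¬(c ∧ b)) = F, so the formula = T.
Row a=F, b=F, c=F, d=F: (¬¬(c ↔ ¬((d → ¬(b ↔ a)) → d)) ∧ ¬(a ∧ (a → b))) = F, ¬(c ∧ b) = T, (¬¬(c ↔ ¬((d → ¬(b ↔ a)) → d)) ∧ ¬(a ∧ (a → b)) ↔ ¬(c ∧ b)) = F, so the formula = T.

T, F, F, F, T, T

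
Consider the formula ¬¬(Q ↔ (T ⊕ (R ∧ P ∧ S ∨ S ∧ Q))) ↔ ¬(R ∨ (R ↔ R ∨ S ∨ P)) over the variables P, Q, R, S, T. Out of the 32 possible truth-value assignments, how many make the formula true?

16

P | Q | R | S | T | φ
- | - | - | - | - | -
T | T | T | T | T | T
T | T | T | T | F | F
T | T | T | F | T | F
T | T | T | F | F | T
T | T | F | T | T | F
T | T | F | T | F | T
T | T | F | F | T | T
T | T | F | F | F | F
T | F | T | T | T | F
T | F | T | T | F | T
T | F | T | F | T | T
T | F | T | F | F | F
T | F | F | T | T | F
T | F | F | T | F | T
T | F | F | F | T | F
T | F | F | F | F | T
F | T | T | T | T | T
F | T | T | T | F | F
F | T | T | F | T | F
F | T | T | F | F | T
F | T | F | T | T | F
F | T | F | T | F | T
F | T | F | F | T | F
F | T | F | F | F | T
F | F | T | T | T | T
F | F | T | T | F | F
F | F | T | F | T | T
F | F | T | F | F | F
F | F | F | T | T | F
F | F | F | T | F | T
F | F | F | F | T | T
F | F | F | F | F | F
The formula is true on 16 of the 32 rows.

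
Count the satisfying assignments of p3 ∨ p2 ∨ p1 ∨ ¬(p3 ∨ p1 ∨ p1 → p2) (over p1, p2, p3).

p1 | p2 | p3 || (p3 ∨ p1 ∨ p1) | ((p3 ∨ p1 ∨ p1) → p2) | ¬((p3 ∨ p1 ∨ p1) → p2) | φ
0  | 0  | 0  ||       0        |           1           |           0            | 0
0  | 0  | 1  ||       1        |           0           |           1            | 1
0  | 1  | 0  ||       0        |           1           |           0            | 1
0  | 1  | 1  ||       1        |           1           |           0            | 1
1  | 0  | 0  ||       1        |           0           |           1            | 1
1  | 0  | 1  ||       1        |           0           |           1            | 1
1  | 1  | 0  ||       1        |           1           |           0            | 1
1  | 1  | 1  ||       1        |           1           |           0            | 1
The formula is true on 7 of the 8 rows.

7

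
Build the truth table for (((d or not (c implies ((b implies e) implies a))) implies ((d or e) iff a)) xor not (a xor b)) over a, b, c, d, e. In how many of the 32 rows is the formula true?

16

  a   |   b   |   c   |   d   |   e   ||   φ  
 True |  True |  True |  True |  True || False
 True |  True |  True |  True | False || False
 True |  True |  True | False |  True || False
 True |  True |  True | False | False || False
 True |  True | False |  True |  True || False
 True |  True | False |  True | False || False
 True |  True | False | False |  True || False
 True |  True | False | False | False || False
 True | False |  True |  True |  True ||  True
 True | False |  True |  True | False ||  True
 True | False |  True | False |  True ||  True
 True | False |  True | False | False ||  True
 True | False | False |  True |  True ||  True
 True | False | False |  True | False ||  True
 True | False | False | False |  True ||  True
 True | False | False | False | False ||  True
False |  True |  True |  True |  True || False
False |  True |  True |  True | False || False
False |  True |  True | False |  True || False
False |  True |  True | False | False ||  True
False |  True | False |  True |  True || False
False |  True | False |  True | False || False
False |  True | False | False |  True ||  True
False |  True | False | False | False ||  True
False | False |  True |  True |  True ||  True
False | False |  True |  True | False ||  True
False | False |  True | False |  True ||  True
False | False |  True | False | False || False
False | False | False |  True |  True ||  True
False | False | False |  True | False ||  True
False | False | False | False |  True || False
False | False | False | False | False || False
The formula is true on 16 of the 32 rows.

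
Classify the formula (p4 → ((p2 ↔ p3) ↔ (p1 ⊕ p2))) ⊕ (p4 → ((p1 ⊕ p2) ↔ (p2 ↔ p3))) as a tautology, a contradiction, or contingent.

contradiction

p1  p2  p3  p4  |  φ
F   F   F   F   |  F
F   F   F   T   |  F
F   F   T   F   |  F
F   F   T   T   |  F
F   T   F   F   |  F
F   T   F   T   |  F
F   T   T   F   |  F
F   T   T   T   |  F
T   F   F   F   |  F
T   F   F   T   |  F
T   F   T   F   |  F
T   F   T   T   |  F
T   T   F   F   |  F
T   T   F   T   |  F
T   T   T   F   |  F
T   T   T   T   |  F
Every row is F, so the formula is a contradiction.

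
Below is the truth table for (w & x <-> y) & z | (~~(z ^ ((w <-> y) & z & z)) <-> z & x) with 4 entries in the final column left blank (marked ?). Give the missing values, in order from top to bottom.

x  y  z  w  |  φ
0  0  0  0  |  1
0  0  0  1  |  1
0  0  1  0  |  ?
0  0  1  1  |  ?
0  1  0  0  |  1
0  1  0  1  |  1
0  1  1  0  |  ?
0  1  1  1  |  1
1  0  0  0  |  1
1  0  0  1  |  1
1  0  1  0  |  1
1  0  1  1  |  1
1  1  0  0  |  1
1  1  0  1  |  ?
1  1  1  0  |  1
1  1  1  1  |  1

Row x=0, y=0, z=1, w=0: ((w & x <-> y) & z) = 1, (~~(z ^ ((w <-> y) & z & z)) <-> z & x) = 1, so the formula = 1.
Row x=0, y=0, z=1, w=1: ((w & x <-> y) & z) = 1, (~~(z ^ ((w <-> y) & z & z)) <-> z & x) = 0, so the formula = 1.
Row x=0, y=1, z=1, w=0: ((w & x <-> y) & z) = 0, (~~(z ^ ((w <-> y) & z & z)) <-> z & x) = 0, so the formula = 0.
Row x=1, y=1, z=0, w=1: ((w & x <-> y) & z) = 0, (~~(z ^ ((w <-> y) & z & z)) <-> z & x) = 1, so the formula = 1.

1, 1, 0, 1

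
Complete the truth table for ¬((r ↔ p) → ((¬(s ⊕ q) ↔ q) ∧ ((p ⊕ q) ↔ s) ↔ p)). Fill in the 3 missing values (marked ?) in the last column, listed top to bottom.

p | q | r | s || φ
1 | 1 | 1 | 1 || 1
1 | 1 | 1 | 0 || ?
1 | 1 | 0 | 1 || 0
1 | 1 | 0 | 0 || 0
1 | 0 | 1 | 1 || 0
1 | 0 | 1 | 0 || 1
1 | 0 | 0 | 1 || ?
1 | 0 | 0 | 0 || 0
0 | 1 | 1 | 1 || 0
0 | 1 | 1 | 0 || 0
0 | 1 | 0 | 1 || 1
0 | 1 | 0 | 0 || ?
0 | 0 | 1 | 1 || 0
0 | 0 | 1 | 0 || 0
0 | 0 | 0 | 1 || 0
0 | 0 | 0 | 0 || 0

Row p=1, q=1, r=1, s=0: (r ↔ p) = 1, ((¬(s ⊕ q) ↔ q) ∧ ((p ⊕ q) ↔ s) ↔ p) = 0, ((r ↔ p) → ((¬(s ⊕ q) ↔ q) ∧ ((p ⊕ q) ↔ s) ↔ p)) = 0, so the formula = 1.
Row p=1, q=0, r=0, s=1: (r ↔ p) = 0, ((¬(s ⊕ q) ↔ q) ∧ ((p ⊕ q) ↔ s) ↔ p) = 1, ((r ↔ p) → ((¬(s ⊕ q) ↔ q) ∧ ((p ⊕ q) ↔ s) ↔ p)) = 1, so the formula = 0.
Row p=0, q=1, r=0, s=0: (r ↔ p) = 1, ((¬(s ⊕ q) ↔ q) ∧ ((p ⊕ q) ↔ s) ↔ p) = 1, ((r ↔ p) → ((¬(s ⊕ q) ↔ q) ∧ ((p ⊕ q) ↔ s) ↔ p)) = 1, so the formula = 0.

1, 0, 0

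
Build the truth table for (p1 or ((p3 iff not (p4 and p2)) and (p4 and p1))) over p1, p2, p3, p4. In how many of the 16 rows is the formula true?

p1 | p2 | p3 | p4 | (p4 and p2) | not (p4 and p2) | (p3 iff not (p4 and p2)) | (p4 and p1) | φ
-- | -- | -- | -- | ----------- | --------------- | ------------------------ | ----------- | -
T  | T  | T  | T  |      T      |        F        |            F             |      T      | T
T  | T  | T  | F  |      F      |        T        |            T             |      F      | T
T  | T  | F  | T  |      T      |        F        |            T             |      T      | T
T  | T  | F  | F  |      F      |        T        |            F             |      F      | T
T  | F  | T  | T  |      F      |        T        |            T             |      T      | T
T  | F  | T  | F  |      F      |        T        |            T             |      F      | T
T  | F  | F  | T  |      F      |        T        |            F             |      T      | T
T  | F  | F  | F  |      F      |        T        |            F             |      F      | T
F  | T  | T  | T  |      T      |        F        |            F             |      F      | F
F  | T  | T  | F  |      F      |        T        |            T             |      F      | F
F  | T  | F  | T  |      T      |        F        |            T             |      F      | F
F  | T  | F  | F  |      F      |        T        |            F             |      F      | F
F  | F  | T  | T  |      F      |        T        |            T             |      F      | F
F  | F  | T  | F  |      F      |        T        |            T             |      F      | F
F  | F  | F  | T  |      F      |        T        |            F             |      F      | F
F  | F  | F  | F  |      F      |        T        |            F             |      F      | F
The formula is true on 8 of the 16 rows.

8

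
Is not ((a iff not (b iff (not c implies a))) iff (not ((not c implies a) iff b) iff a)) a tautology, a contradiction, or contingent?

contradiction

a | b | c | φ
- | - | - | -
T | T | T | F
T | T | F | F
T | F | T | F
T | F | F | F
F | T | T | F
F | T | F | F
F | F | T | F
F | F | F | F
Every row is F, so the formula is a contradiction.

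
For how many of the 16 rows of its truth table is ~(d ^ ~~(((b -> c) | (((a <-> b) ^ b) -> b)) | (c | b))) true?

a  b  c  d     (b -> c)  (a <-> b)  ((a <-> b) ^ b)  (((a <-> b) ^ b) -> b)  (c | b)  φ
0  0  0  0        1          1             1                   0                0     0
0  0  0  1        1          1             1                   0                0     1
0  0  1  0        1          1             1                   0                1     0
0  0  1  1        1          1             1                   0                1     1
0  1  0  0        0          0             1                   1                1     0
0  1  0  1        0          0             1                   1                1     1
0  1  1  0        1          0             1                   1                1     0
0  1  1  1        1          0             1                   1                1     1
1  0  0  0        1          0             0                   1                0     0
1  0  0  1        1          0             0                   1                0     1
1  0  1  0        1          0             0                   1                1     0
1  0  1  1        1          0             0                   1                1     1
1  1  0  0        0          1             0                   1                1     0
1  1  0  1        0          1             0                   1                1     1
1  1  1  0        1          1             0                   1                1     0
1  1  1  1        1          1             0                   1                1     1
The formula is true on 8 of the 16 rows.

8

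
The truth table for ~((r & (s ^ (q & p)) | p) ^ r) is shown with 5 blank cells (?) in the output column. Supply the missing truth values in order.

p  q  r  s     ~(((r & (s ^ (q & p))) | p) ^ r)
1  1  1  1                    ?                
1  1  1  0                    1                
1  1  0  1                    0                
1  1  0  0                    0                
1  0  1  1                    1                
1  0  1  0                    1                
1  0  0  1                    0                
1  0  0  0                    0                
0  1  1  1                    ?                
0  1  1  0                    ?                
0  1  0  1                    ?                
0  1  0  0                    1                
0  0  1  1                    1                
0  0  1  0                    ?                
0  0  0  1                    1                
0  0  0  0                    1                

Row p=1, q=1, r=1, s=1: (r & (s ^ (q & p)) | p) = 1, ((r & (s ^ (q & p)) | p) ^ r) = 0, so ~(((r & (s ^ (q & p))) | p) ^ r) = 1.
Row p=0, q=1, r=1, s=1: (r & (s ^ (q & p)) | p) = 1, ((r & (s ^ (q & p)) | p) ^ r) = 0, so ~(((r & (s ^ (q & p))) | p) ^ r) = 1.
Row p=0, q=1, r=1, s=0: (r & (s ^ (q & p)) | p) = 0, ((r & (s ^ (q & p)) | p) ^ r) = 1, so ~(((r & (s ^ (q & p))) | p) ^ r) = 0.
Row p=0, q=1, r=0, s=1: (r & (s ^ (q & p)) | p) = 0, ((r & (s ^ (q & p)) | p) ^ r) = 0, so ~(((r & (s ^ (q & p))) | p) ^ r) = 1.
Row p=0, q=0, r=1, s=0: (r & (s ^ (q & p)) | p) = 0, ((r & (s ^ (q & p)) | p) ^ r) = 1, so ~(((r & (s ^ (q & p))) | p) ^ r) = 0.

1, 1, 0, 1, 0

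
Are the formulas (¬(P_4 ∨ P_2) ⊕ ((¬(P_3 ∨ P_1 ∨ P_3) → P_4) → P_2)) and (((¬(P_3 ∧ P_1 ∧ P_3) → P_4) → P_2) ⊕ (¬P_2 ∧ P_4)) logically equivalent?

P_1 | P_2 | P_3 | P_4 | φ | ψ
--- | --- | --- | --- | - | -
 T  |  T  |  T  |  T  | T | T
 T  |  T  |  T  |  F  | T | T
 T  |  T  |  F  |  T  | T | T
 T  |  T  |  F  |  F  | T | T
 T  |  F  |  T  |  T  | F | T
 T  |  F  |  T  |  F  | T | F
 T  |  F  |  F  |  T  | F | T
 T  |  F  |  F  |  F  | T | T
 F  |  T  |  T  |  T  | T | T
 F  |  T  |  T  |  F  | T | T
 F  |  T  |  F  |  T  | T | T
 F  |  T  |  F  |  F  | T | T
 F  |  F  |  T  |  T  | F | T
 F  |  F  |  T  |  F  | T | T
 F  |  F  |  F  |  T  | F | T
 F  |  F  |  F  |  F  | F | T
The columns differ at P_1=T, P_2=F, P_3=T, P_4=T (φ=F, ψ=T), so they are not equivalent.

not equivalent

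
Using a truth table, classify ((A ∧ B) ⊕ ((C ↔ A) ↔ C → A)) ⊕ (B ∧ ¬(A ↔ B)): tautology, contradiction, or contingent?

contingent

A | B | C || (A ∧ B) | (C ↔ A) | (C → A) | ((C ↔ A) ↔ (C → A)) | (A ↔ B) | ¬(A ↔ B) | (B ∧ ¬(A ↔ B)) | φ
1 | 1 | 1 ||    1    |    1    |    1    |          1          |    1    |    0     |       0        | 0
1 | 1 | 0 ||    1    |    0    |    1    |          0          |    1    |    0     |       0        | 1
1 | 0 | 1 ||    0    |    1    |    1    |          1          |    0    |    1     |       0        | 1
1 | 0 | 0 ||    0    |    0    |    1    |          0          |    0    |    1     |       0        | 0
0 | 1 | 1 ||    0    |    0    |    0    |          1          |    0    |    1     |       1        | 0
0 | 1 | 0 ||    0    |    1    |    1    |          1          |    0    |    1     |       1        | 0
0 | 0 | 1 ||    0    |    0    |    0    |          1          |    1    |    0     |       0        | 1
0 | 0 | 0 ||    0    |    1    |    1    |          1          |    1    |    0     |       0        | 1
4 of 8 rows are 1, so the formula is contingent.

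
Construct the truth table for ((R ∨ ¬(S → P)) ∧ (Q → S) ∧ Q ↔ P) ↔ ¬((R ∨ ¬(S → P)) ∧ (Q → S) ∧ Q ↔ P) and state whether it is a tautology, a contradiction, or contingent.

contradiction

P | Q | R | S | (S → P) | ¬(S → P) | (R ∨ ¬(S → P)) | (Q → S) | φ
- | - | - | - | ------- | -------- | -------------- | ------- | -
T | T | T | T |    T    |    F     |       T        |    T    | F
T | T | T | F |    T    |    F     |       T        |    F    | F
T | T | F | T |    T    |    F     |       F        |    T    | F
T | T | F | F |    T    |    F     |       F        |    F    | F
T | F | T | T |    T    |    F     |       T        |    T    | F
T | F | T | F |    T    |    F     |       T        |    T    | F
T | F | F | T |    T    |    F     |       F        |    T    | F
T | F | F | F |    T    |    F     |       F        |    T    | F
F | T | T | T |    F    |    T     |       T        |    T    | F
F | T | T | F |    T    |    F     |       T        |    F    | F
F | T | F | T |    F    |    T     |       T        |    T    | F
F | T | F | F |    T    |    F     |       F        |    F    | F
F | F | T | T |    F    |    T     |       T        |    T    | F
F | F | T | F |    T    |    F     |       T        |    T    | F
F | F | F | T |    F    |    T     |       T        |    T    | F
F | F | F | F |    T    |    F     |       F        |    T    | F
Every row is F, so the formula is a contradiction.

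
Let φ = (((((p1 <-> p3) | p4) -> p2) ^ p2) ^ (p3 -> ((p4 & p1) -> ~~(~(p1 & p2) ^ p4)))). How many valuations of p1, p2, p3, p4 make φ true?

13

p1  p2  p3  p4  |  φ
1   1   1   1   |  1
1   1   1   0   |  1
1   1   0   1   |  1
1   1   0   0   |  1
1   0   1   1   |  0
1   0   1   0   |  1
1   0   0   1   |  1
1   0   0   0   |  0
0   1   1   1   |  1
0   1   1   0   |  1
0   1   0   1   |  1
0   1   0   0   |  1
0   0   1   1   |  1
0   0   1   0   |  0
0   0   0   1   |  1
0   0   0   0   |  1
The formula is true on 13 of the 16 rows.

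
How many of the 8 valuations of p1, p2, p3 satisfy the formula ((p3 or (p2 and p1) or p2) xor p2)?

2

p1 | p2 | p3 | (p2 and p1) | (p3 or (p2 and p1) or p2) | φ
-- | -- | -- | ----------- | ------------------------- | -
T  | T  | T  |      T      |             T             | F
T  | T  | F  |      T      |             T             | F
T  | F  | T  |      F      |             T             | T
T  | F  | F  |      F      |             F             | F
F  | T  | T  |      F      |             T             | F
F  | T  | F  |      F      |             T             | F
F  | F  | T  |      F      |             T             | T
F  | F  | F  |      F      |             F             | F
The formula is true on 2 of the 8 rows.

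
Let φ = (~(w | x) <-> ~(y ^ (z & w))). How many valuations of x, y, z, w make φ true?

x  y  z  w     (~(w | x) <-> ~(y ^ (z & w)))
F  F  F  F                   T              
F  F  F  T                   F              
F  F  T  F                   T              
F  F  T  T                   T              
F  T  F  F                   F              
F  T  F  T                   T              
F  T  T  F                   F              
F  T  T  T                   F              
T  F  F  F                   F              
T  F  F  T                   F              
T  F  T  F                   F              
T  F  T  T                   T              
T  T  F  F                   T              
T  T  F  T                   T              
T  T  T  F                   T              
T  T  T  T                   F              
The formula is true on 8 of the 16 rows.

8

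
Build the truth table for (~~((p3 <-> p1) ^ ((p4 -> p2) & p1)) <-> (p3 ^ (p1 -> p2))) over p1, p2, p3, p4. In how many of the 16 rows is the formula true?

14

p1 | p2 | p3 | p4 || (p3 <-> p1) | (p4 -> p2) | ((p4 -> p2) & p1) | (p1 -> p2) | (p3 ^ (p1 -> p2)) | φ
1  | 1  | 1  | 1  ||      1      |     1      |         1         |     1      |         0         | 1
1  | 1  | 1  | 0  ||      1      |     1      |         1         |     1      |         0         | 1
1  | 1  | 0  | 1  ||      0      |     1      |         1         |     1      |         1         | 1
1  | 1  | 0  | 0  ||      0      |     1      |         1         |     1      |         1         | 1
1  | 0  | 1  | 1  ||      1      |     0      |         0         |     0      |         1         | 1
1  | 0  | 1  | 0  ||      1      |     1      |         1         |     0      |         1         | 0
1  | 0  | 0  | 1  ||      0      |     0      |         0         |     0      |         0         | 1
1  | 0  | 0  | 0  ||      0      |     1      |         1         |     0      |         0         | 0
0  | 1  | 1  | 1  ||      0      |     1      |         0         |     1      |         0         | 1
0  | 1  | 1  | 0  ||      0      |     1      |         0         |     1      |         0         | 1
0  | 1  | 0  | 1  ||      1      |     1      |         0         |     1      |         1         | 1
0  | 1  | 0  | 0  ||      1      |     1      |         0         |     1      |         1         | 1
0  | 0  | 1  | 1  ||      0      |     0      |         0         |     1      |         0         | 1
0  | 0  | 1  | 0  ||      0      |     1      |         0         |     1      |         0         | 1
0  | 0  | 0  | 1  ||      1      |     0      |         0         |     1      |         1         | 1
0  | 0  | 0  | 0  ||      1      |     1      |         0         |     1      |         1         | 1
The formula is true on 14 of the 16 rows.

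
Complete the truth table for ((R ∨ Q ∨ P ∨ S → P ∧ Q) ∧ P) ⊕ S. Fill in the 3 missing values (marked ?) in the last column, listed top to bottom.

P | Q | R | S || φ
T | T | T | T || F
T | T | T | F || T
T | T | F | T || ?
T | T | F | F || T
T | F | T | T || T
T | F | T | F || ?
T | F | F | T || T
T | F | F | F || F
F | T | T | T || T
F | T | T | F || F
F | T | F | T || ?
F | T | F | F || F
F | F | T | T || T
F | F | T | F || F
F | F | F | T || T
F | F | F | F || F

F, F, T

Row P=T, Q=T, R=F, S=T: ((R ∨ Q ∨ P ∨ S → P ∧ Q) ∧ P) = T, so the formula = F.
Row P=T, Q=F, R=T, S=F: ((R ∨ Q ∨ P ∨ S → P ∧ Q) ∧ P) = F, so the formula = F.
Row P=F, Q=T, R=F, S=T: ((R ∨ Q ∨ P ∨ S → P ∧ Q) ∧ P) = F, so the formula = T.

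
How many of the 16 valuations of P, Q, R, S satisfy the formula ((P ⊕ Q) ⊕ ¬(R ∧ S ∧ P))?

P | Q | R | S || (P ⊕ Q) | (R ∧ S ∧ P) | ¬(R ∧ S ∧ P) | ((P ⊕ Q) ⊕ ¬(R ∧ S ∧ P))
1 | 1 | 1 | 1 ||    0    |      1      |      0       |            0            
1 | 1 | 1 | 0 ||    0    |      0      |      1       |            1            
1 | 1 | 0 | 1 ||    0    |      0      |      1       |            1            
1 | 1 | 0 | 0 ||    0    |      0      |      1       |            1            
1 | 0 | 1 | 1 ||    1    |      1      |      0       |            1            
1 | 0 | 1 | 0 ||    1    |      0      |      1       |            0            
1 | 0 | 0 | 1 ||    1    |      0      |      1       |            0            
1 | 0 | 0 | 0 ||    1    |      0      |      1       |            0            
0 | 1 | 1 | 1 ||    1    |      0      |      1       |            0            
0 | 1 | 1 | 0 ||    1    |      0      |      1       |            0            
0 | 1 | 0 | 1 ||    1    |      0      |      1       |            0            
0 | 1 | 0 | 0 ||    1    |      0      |      1       |            0            
0 | 0 | 1 | 1 ||    0    |      0      |      1       |            1            
0 | 0 | 1 | 0 ||    0    |      0      |      1       |            1            
0 | 0 | 0 | 1 ||    0    |      0      |      1       |            1            
0 | 0 | 0 | 0 ||    0    |      0      |      1       |            1            
The formula is true on 8 of the 16 rows.

8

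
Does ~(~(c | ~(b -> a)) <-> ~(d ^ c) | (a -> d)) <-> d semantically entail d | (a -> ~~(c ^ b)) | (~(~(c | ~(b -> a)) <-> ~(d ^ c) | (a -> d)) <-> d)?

yes

a  b  c  d  |  φ  ψ
F  F  F  F  |  T  T
F  F  F  T  |  F  T
F  F  T  F  |  F  T
F  F  T  T  |  T  T
F  T  F  F  |  F  T
F  T  F  T  |  T  T
F  T  T  F  |  F  T
F  T  T  T  |  T  T
T  F  F  F  |  T  T
T  F  F  T  |  F  T
T  F  T  F  |  T  T
T  F  T  T  |  T  T
T  T  F  F  |  T  T
T  T  F  T  |  F  T
T  T  T  F  |  T  T
T  T  T  T  |  T  T
In every row where φ is true, ψ is also true, so φ ⊨ ψ.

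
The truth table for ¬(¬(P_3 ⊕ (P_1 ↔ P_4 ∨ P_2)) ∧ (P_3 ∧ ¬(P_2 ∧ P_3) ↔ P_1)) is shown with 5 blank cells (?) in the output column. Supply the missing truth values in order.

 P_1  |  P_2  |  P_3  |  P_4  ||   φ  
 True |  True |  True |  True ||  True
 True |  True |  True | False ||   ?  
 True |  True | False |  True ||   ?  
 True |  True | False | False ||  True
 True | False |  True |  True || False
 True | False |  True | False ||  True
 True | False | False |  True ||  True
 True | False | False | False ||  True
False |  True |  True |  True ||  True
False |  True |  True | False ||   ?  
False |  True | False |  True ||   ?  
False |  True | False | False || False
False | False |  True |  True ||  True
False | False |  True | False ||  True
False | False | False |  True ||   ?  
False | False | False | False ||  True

Row P_1=True, P_2=True, P_3=True, P_4=False: ¬(P_3 ⊕ (P_1 ↔ P_4 ∨ P_2)) = True, (P_3 ∧ ¬(P_2 ∧ P_3) ↔ P_1) = False, (¬(P_3 ⊕ (P_1 ↔ P_4 ∨ P_2)) ∧ (P_3 ∧ ¬(P_2 ∧ P_3) ↔ P_1)) = False, so the formula = True.
Row P_1=True, P_2=True, P_3=False, P_4=True: ¬(P_3 ⊕ (P_1 ↔ P_4 ∨ P_2)) = False, (P_3 ∧ ¬(P_2 ∧ P_3) ↔ P_1) = False, (¬(P_3 ⊕ (P_1 ↔ P_4 ∨ P_2)) ∧ (P_3 ∧ ¬(P_2 ∧ P_3) ↔ P_1)) = False, so the formula = True.
Row P_1=False, P_2=True, P_3=True, P_4=False: ¬(P_3 ⊕ (P_1 ↔ P_4 ∨ P_2)) = False, (P_3 ∧ ¬(P_2 ∧ P_3) ↔ P_1) = True, (¬(P_3 ⊕ (P_1 ↔ P_4 ∨ P_2)) ∧ (P_3 ∧ ¬(P_2 ∧ P_3) ↔ P_1)) = False, so the formula = True.
Row P_1=False, P_2=True, P_3=False, P_4=True: ¬(P_3 ⊕ (P_1 ↔ P_4 ∨ P_2)) = True, (P_3 ∧ ¬(P_2 ∧ P_3) ↔ P_1) = True, (¬(P_3 ⊕ (P_1 ↔ P_4 ∨ P_2)) ∧ (P_3 ∧ ¬(P_2 ∧ P_3) ↔ P_1)) = True, so the formula = False.
Row P_1=False, P_2=False, P_3=False, P_4=True: ¬(P_3 ⊕ (P_1 ↔ P_4 ∨ P_2)) = True, (P_3 ∧ ¬(P_2 ∧ P_3) ↔ P_1) = True, (¬(P_3 ⊕ (P_1 ↔ P_4 ∨ P_2)) ∧ (P_3 ∧ ¬(P_2 ∧ P_3) ↔ P_1)) = True, so the formula = False.

True, True, True, False, False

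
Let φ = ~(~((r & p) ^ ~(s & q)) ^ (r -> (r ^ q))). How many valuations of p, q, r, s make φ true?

  p   |   q   |   r   |   s   || (r & p) | (s & q) | ~(s & q) | ((r & p) ^ ~(s & q)) | ~((r & p) ^ ~(s & q)) | (r ^ q) | (r -> (r ^ q)) |   φ  
False | False | False | False ||  False  |  False  |   True   |         True         |         False         |  False  |      True      | False
False | False | False |  True ||  False  |  False  |   True   |         True         |         False         |  False  |      True      | False
False | False |  True | False ||  False  |  False  |   True   |         True         |         False         |   True  |      True      | False
False | False |  True |  True ||  False  |  False  |   True   |         True         |         False         |   True  |      True      | False
False |  True | False | False ||  False  |  False  |   True   |         True         |         False         |   True  |      True      | False
False |  True | False |  True ||  False  |   True  |  False   |        False         |          True         |   True  |      True      |  True
False |  True |  True | False ||  False  |  False  |   True   |         True         |         False         |  False  |     False      |  True
False |  True |  True |  True ||  False  |   True  |  False   |        False         |          True         |  False  |     False      | False
 True | False | False | False ||  False  |  False  |   True   |         True         |         False         |  False  |      True      | False
 True | False | False |  True ||  False  |  False  |   True   |         True         |         False         |  False  |      True      | False
 True | False |  True | False ||   True  |  False  |   True   |        False         |          True         |   True  |      True      |  True
 True | False |  True |  True ||   True  |  False  |   True   |        False         |          True         |   True  |      True      |  True
 True |  True | False | False ||  False  |  False  |   True   |         True         |         False         |   True  |      True      | False
 True |  True | False |  True ||  False  |   True  |  False   |        False         |          True         |   True  |      True      |  True
 True |  True |  True | False ||   True  |  False  |   True   |        False         |          True         |  False  |     False      | False
 True |  True |  True |  True ||   True  |   True  |  False   |         True         |         False         |  False  |     False      |  True
The formula is true on 6 of the 16 rows.

6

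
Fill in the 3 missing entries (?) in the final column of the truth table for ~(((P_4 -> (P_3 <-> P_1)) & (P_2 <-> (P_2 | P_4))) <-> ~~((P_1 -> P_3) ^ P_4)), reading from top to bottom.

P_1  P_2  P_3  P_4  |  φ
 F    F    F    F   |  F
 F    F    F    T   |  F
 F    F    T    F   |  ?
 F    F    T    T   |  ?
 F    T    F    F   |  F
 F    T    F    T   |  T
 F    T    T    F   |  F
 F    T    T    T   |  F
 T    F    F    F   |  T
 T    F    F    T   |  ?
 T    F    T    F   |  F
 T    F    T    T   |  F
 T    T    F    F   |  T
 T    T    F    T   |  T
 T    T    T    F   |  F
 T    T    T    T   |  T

F, F, T

Row P_1=F, P_2=F, P_3=T, P_4=F: ((P_4 -> (P_3 <-> P_1)) & (P_2 <-> (P_2 | P_4))) = T, ~~((P_1 -> P_3) ^ P_4) = T, (((P_4 -> (P_3 <-> P_1)) & (P_2 <-> (P_2 | P_4))) <-> ~~((P_1 -> P_3) ^ P_4)) = T, so the formula = F.
Row P_1=F, P_2=F, P_3=T, P_4=T: ((P_4 -> (P_3 <-> P_1)) & (P_2 <-> (P_2 | P_4))) = F, ~~((P_1 -> P_3) ^ P_4) = F, (((P_4 -> (P_3 <-> P_1)) & (P_2 <-> (P_2 | P_4))) <-> ~~((P_1 -> P_3) ^ P_4)) = T, so the formula = F.
Row P_1=T, P_2=F, P_3=F, P_4=T: ((P_4 -> (P_3 <-> P_1)) & (P_2 <-> (P_2 | P_4))) = F, ~~((P_1 -> P_3) ^ P_4) = T, (((P_4 -> (P_3 <-> P_1)) & (P_2 <-> (P_2 | P_4))) <-> ~~((P_1 -> P_3) ^ P_4)) = F, so the formula = T.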